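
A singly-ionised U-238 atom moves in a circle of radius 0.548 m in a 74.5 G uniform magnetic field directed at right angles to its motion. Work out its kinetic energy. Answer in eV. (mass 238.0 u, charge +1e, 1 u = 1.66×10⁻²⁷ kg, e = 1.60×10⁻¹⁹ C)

K ≈ 3.38 eV

v = qBr/m = (1×1.60×10^-19)(7.45×10^-3)(0.548) / (3.95×10^-25) = 1650 m/s.
K = ½mv² = 0.5·(3.95×10^-25)·(1650)² = 5.40×10^-19 J = 3.38 eV.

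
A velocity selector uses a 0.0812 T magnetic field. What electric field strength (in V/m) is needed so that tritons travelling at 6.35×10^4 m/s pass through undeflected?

E ≈ 5160 V/m

qE = qvB ⇒ E = vB = (6.35×10^4)(0.0812) = 5160 V/m.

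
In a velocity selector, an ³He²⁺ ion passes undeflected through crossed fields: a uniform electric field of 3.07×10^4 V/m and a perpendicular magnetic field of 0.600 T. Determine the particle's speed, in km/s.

v ≈ 51.2 km/s

For zero net force, qE = qvB, so v = E/B.
v = (3.07×10^4) / (0.600) = 5.12×10^4 m/s.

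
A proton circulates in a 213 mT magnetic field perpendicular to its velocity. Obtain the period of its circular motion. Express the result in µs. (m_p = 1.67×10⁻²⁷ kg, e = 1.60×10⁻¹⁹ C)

The cyclotron period is independent of speed: T = 2πm/(qB).
T = 2π(1.67×10^-27) / [(1×1.60×10^-19)(0.213)] = 3.08×10^-7 s.

T ≈ 0.308 µs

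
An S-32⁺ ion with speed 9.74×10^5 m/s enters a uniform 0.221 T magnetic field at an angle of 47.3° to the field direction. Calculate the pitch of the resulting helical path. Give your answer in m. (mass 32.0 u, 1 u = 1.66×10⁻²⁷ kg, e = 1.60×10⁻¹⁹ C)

pitch ≈ 6.23 m

The velocity component along B is v∥ = v cos47.3° = 6.61×10^5 m/s.
The cyclotron period T = 2πm/(qB) = 9.44×10^-6 s is set by m, q, B alone.
Pitch = v∥·T = (6.61×10^5)(9.44×10^-6) = 6.23 m.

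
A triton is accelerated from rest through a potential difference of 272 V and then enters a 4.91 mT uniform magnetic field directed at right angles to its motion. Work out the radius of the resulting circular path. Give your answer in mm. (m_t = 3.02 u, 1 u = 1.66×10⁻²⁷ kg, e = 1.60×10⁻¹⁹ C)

r ≈ 841 mm

The kinetic energy gained is K = qV = (1×1.60×10^-19)(272) = 4.35×10^-17 J.
v = √(2K/m) = 1.32×10^5 m/s.
r = mv/(qB) = (5.01×10^-27)(1.32×10^5) / [(1×1.60×10^-19)(4.91×10^-3)] = 0.841 m.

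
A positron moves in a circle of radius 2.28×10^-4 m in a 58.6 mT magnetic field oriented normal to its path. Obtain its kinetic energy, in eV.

v = qBr/m = (1×1.60×10^-19)(0.0586)(2.28×10^-4) / (9.11×10^-31) = 2.35×10^6 m/s.
K = ½mv² = 0.5·(9.11×10^-31)·(2.35×10^6)² = 2.51×10^-18 J = 15.7 eV.

K ≈ 15.7 eV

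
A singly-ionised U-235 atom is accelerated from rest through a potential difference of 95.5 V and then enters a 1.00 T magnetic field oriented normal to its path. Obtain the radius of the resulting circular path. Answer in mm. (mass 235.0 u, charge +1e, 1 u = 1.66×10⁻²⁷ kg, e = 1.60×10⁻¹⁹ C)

r ≈ 21.6 mm

The kinetic energy gained is K = qV = (1×1.60×10^-19)(95.5) = 1.53×10^-17 J.
v = √(2K/m) = 8850 m/s.
r = mv/(qB) = (3.90×10^-25)(8850) / [(1×1.60×10^-19)(1.00)] = 0.0216 m.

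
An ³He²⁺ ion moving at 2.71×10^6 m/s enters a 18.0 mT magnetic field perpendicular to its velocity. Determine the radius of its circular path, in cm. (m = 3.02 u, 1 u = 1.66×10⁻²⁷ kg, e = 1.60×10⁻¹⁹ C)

r ≈ 236 cm

The magnetic force provides the centripetal force: qvB = mv²/r, so r = mv/(qB).
r = (5.01×10^-27 kg)(2.71×10^6 m/s) / [(2×1.60×10^-19 C)(0.0180 T)] = 2.36 m.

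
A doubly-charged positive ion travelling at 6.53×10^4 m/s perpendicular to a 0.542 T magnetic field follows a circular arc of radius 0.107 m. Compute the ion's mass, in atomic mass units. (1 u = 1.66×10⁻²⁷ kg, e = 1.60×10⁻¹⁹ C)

qvB = mv²/r ⇒ m = qBr/v.
m = (2×1.60×10^-19)(0.542)(0.107) / (6.53×10^4) = 2.84×10^-25 kg = 171 u.

m ≈ 171 u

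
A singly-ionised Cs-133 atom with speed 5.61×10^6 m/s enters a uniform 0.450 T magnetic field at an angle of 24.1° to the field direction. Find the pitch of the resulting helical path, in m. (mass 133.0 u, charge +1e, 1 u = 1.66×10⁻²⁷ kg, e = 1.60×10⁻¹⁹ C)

pitch ≈ 98.7 m

The velocity component along B is v∥ = v cos24.1° = 5.12×10^6 m/s.
The cyclotron period T = 2πm/(qB) = 1.93×10^-5 s is set by m, q, B alone.
Pitch = v∥·T = (5.12×10^6)(1.93×10^-5) = 98.7 m.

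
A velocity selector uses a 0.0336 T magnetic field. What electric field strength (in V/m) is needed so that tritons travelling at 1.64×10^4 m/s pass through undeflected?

E ≈ 551 V/m

qE = qvB ⇒ E = vB = (1.64×10^4)(0.0336) = 551 V/m.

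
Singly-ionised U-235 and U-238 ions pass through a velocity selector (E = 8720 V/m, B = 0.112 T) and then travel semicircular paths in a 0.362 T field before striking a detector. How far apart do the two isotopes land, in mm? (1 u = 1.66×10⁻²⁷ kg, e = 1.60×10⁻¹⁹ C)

Δd ≈ 13.4 mm

Both emerge at v = E/B₁ = 7.79×10^4 m/s.
r = mv/(qB₂), so r₁ = 0.52438 m and r₂ = 0.53107 m, giving Δr = 6.69×10^-3 m.
After a semicircle each ion lands a diameter 2r from the entry slit, so the separation is 2Δr = 0.0134 m.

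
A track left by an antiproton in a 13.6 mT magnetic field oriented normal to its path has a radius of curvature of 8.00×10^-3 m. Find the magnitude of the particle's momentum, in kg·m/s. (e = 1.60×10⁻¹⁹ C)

Since qvB = mv²/r, the momentum p = mv = qBr.
p = (1×1.60×10^-19)(0.0136)(8.00×10^-3) = 1.74×10^-23 kg·m/s.

p ≈ 1.74×10^-23 kg·m/s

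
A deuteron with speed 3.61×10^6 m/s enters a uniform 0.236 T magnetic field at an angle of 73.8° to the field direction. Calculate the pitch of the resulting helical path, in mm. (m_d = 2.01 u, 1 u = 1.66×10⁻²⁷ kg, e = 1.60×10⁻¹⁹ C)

The velocity component along B is v∥ = v cos73.8° = 1.01×10^6 m/s.
The cyclotron period T = 2πm/(qB) = 5.55×10^-7 s is set by m, q, B alone.
Pitch = v∥·T = (1.01×10^6)(5.55×10^-7) = 0.559 m.

pitch ≈ 559 mm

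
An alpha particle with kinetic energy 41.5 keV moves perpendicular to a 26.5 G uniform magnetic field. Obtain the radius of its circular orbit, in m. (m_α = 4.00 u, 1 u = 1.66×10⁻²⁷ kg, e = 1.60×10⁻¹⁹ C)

r ≈ 11.1 m

Convert the energy: K = 41.5 keV = 6.64×10^-15 J.
v = √(2K/m) = √(2·6.64×10^-15/6.64×10^-27) = 1.41×10^6 m/s.
r = mv/(qB) = (6.64×10^-27)(1.41×10^6) / [(2×1.60×10^-19)(2.65×10^-3)] = 11.1 m.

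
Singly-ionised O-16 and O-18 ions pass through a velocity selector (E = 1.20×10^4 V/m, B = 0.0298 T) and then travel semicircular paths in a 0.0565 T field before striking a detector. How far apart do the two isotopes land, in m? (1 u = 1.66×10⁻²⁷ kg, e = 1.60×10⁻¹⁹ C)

Δd ≈ 0.296 m

Both emerge at v = E/B₁ = 4.03×10^5 m/s.
r = mv/(qB₂), so r₁ = 1.183 m and r₂ = 1.331 m, giving Δr = 0.148 m.
After a semicircle each ion lands a diameter 2r from the entry slit, so the separation is 2Δr = 0.296 m.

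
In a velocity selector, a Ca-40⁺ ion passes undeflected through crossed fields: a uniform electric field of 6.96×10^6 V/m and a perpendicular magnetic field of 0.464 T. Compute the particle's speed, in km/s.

v ≈ 15000 km/s

For zero net force, qE = qvB, so v = E/B.
v = (6.96×10^6) / (0.464) = 1.50×10^7 m/s.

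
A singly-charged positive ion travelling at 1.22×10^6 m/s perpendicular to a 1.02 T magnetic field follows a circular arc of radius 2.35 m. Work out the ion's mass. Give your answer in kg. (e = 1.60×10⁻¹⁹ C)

m ≈ 3.14×10^-25 kg

qvB = mv²/r ⇒ m = qBr/v.
m = (1×1.60×10^-19)(1.02)(2.35) / (1.22×10^6) = 3.14×10^-25 kg.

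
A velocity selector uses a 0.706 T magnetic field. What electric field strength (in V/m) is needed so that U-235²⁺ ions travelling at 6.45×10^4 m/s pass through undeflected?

qE = qvB ⇒ E = vB = (6.45×10^4)(0.706) = 4.55×10^4 V/m.

E ≈ 4.55×10^4 V/m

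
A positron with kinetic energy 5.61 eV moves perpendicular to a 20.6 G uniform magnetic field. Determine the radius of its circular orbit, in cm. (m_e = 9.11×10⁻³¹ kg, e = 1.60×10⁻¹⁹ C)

Convert the energy: K = 5.61 eV = 8.98×10^-19 J.
v = √(2K/m) = √(2·8.98×10^-19/9.11×10^-31) = 1.40×10^6 m/s.
r = mv/(qB) = (9.11×10^-31)(1.40×10^6) / [(1×1.60×10^-19)(2.06×10^-3)] = 3.88×10^-3 m.

r ≈ 0.388 cm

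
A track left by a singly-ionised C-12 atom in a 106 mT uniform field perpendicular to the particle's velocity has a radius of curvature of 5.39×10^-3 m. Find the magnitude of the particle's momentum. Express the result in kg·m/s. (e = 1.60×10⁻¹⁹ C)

Since qvB = mv²/r, the momentum p = mv = qBr.
p = (1×1.60×10^-19)(0.106)(5.39×10^-3) = 9.14×10^-23 kg·m/s.

p ≈ 9.14×10^-23 kg·m/s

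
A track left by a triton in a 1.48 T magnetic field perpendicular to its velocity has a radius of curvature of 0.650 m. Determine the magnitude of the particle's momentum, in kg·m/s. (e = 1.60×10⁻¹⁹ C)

p ≈ 1.54×10^-19 kg·m/s

Since qvB = mv²/r, the momentum p = mv = qBr.
p = (1×1.60×10^-19)(1.48)(0.650) = 1.54×10^-19 kg·m/s.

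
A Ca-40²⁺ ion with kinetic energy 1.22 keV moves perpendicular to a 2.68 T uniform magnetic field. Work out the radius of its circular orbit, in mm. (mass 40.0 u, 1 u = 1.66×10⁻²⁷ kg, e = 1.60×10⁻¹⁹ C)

Convert the energy: K = 1.22 keV = 1.95×10^-16 J.
v = √(2K/m) = √(2·1.95×10^-16/6.64×10^-26) = 7.67×10^4 m/s.
r = mv/(qB) = (6.64×10^-26)(7.67×10^4) / [(2×1.60×10^-19)(2.68)] = 5.94×10^-3 m.

r ≈ 5.94 mm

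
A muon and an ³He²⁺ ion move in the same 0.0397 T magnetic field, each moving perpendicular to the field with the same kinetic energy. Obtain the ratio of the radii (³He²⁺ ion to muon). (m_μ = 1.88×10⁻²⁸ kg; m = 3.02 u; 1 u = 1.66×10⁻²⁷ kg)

r = √(2mK)/(qB) ⇒ at equal K, r ∝ √m/q.
r_{³He²⁺ ion}/r_{muon} = 2.58.

ratio ≈ 2.58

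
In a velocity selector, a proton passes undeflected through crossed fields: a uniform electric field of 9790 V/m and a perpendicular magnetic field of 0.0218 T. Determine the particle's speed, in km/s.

v ≈ 449 km/s

For zero net force, qE = qvB, so v = E/B.
v = (9790) / (0.0218) = 4.49×10^5 m/s.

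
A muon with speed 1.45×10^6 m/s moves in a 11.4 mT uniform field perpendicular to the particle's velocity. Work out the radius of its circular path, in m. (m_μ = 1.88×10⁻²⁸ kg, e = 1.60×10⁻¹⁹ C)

r ≈ 0.149 m

The magnetic force provides the centripetal force: qvB = mv²/r, so r = mv/(qB).
r = (1.88×10^-28 kg)(1.45×10^6 m/s) / [(1×1.60×10^-19 C)(0.0114 T)] = 0.149 m.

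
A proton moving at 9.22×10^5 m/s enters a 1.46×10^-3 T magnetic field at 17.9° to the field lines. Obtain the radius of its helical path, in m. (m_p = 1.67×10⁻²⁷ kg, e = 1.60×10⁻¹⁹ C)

Only the perpendicular component v⊥ = v sin17.9° = 2.83×10^5 m/s is bent by the field.
r = m v⊥ /(qB) = (1.67×10^-27)(2.83×10^5) / [(1×1.60×10^-19)(1.46×10^-3)] = 2.03 m.

r ≈ 2.03 m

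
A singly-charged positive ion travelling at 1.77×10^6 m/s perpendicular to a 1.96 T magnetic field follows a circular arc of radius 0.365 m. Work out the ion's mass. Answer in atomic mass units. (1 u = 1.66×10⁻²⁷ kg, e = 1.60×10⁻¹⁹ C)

m ≈ 39.0 u

qvB = mv²/r ⇒ m = qBr/v.
m = (1×1.60×10^-19)(1.96)(0.365) / (1.77×10^6) = 6.47×10^-26 kg = 39.0 u.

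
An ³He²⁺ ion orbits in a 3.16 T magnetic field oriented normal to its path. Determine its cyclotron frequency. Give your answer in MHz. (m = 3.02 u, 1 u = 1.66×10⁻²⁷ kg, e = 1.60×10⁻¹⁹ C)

f = qB/(2πm) = (2×1.60×10^-19)(3.16) / [2π(5.01×10^-27)] = 3.21×10^7 Hz.

f ≈ 32.1 MHz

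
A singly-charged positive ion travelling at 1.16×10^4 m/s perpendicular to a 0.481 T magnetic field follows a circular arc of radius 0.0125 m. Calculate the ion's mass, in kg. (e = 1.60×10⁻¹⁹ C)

qvB = mv²/r ⇒ m = qBr/v.
m = (1×1.60×10^-19)(0.481)(0.0125) / (1.16×10^4) = 8.29×10^-26 kg.

m ≈ 8.29×10^-26 kg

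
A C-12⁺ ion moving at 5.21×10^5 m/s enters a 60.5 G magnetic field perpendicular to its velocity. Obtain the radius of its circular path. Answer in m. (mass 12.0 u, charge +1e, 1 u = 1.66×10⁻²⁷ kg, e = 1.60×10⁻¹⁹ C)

The magnetic force provides the centripetal force: qvB = mv²/r, so r = mv/(qB).
r = (1.99×10^-26 kg)(5.21×10^5 m/s) / [(1×1.60×10^-19 C)(6.05×10^-3 T)] = 10.7 m.

r ≈ 10.7 m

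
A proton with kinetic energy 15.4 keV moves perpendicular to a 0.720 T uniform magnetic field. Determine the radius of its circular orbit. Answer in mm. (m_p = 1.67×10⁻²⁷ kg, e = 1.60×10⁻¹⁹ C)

Convert the energy: K = 15.4 keV = 2.46×10^-15 J.
v = √(2K/m) = √(2·2.46×10^-15/1.67×10^-27) = 1.72×10^6 m/s.
r = mv/(qB) = (1.67×10^-27)(1.72×10^6) / [(1×1.60×10^-19)(0.720)] = 0.0249 m.

r ≈ 24.9 mm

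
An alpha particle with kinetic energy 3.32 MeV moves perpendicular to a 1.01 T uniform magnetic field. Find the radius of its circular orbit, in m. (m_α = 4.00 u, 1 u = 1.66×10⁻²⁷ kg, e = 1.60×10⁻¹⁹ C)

Convert the energy: K = 3.32 MeV = 5.31×10^-13 J.
v = √(2K/m) = √(2·5.31×10^-13/6.64×10^-27) = 1.26×10^7 m/s.
r = mv/(qB) = (6.64×10^-27)(1.26×10^7) / [(2×1.60×10^-19)(1.01)] = 0.260 m.

r ≈ 0.260 m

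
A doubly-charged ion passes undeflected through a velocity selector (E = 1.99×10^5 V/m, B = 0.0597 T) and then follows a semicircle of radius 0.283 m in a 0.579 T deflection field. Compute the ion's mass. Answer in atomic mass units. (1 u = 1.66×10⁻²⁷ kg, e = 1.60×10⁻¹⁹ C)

v = E/B₁ = 3.33×10^6 m/s.
From r = mv/(qB₂), m = qB₂r/v = (2×1.60×10^-19)(0.579)(0.283) / (3.33×10^6) = 1.57×10^-26 kg.
In atomic mass units: m = 1.57×10^-26 / 1.66×10^-27 = 9.48 u.

m ≈ 9.48 u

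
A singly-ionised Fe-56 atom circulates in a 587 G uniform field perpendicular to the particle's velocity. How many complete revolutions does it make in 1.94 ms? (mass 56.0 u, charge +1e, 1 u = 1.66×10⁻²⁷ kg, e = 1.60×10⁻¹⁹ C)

N = 31

T = 2πm/(qB) = 2π(9.296×10^-26) / [(1×1.60×10^-19)(0.0587)] = 6.2190×10^-5 s.
N = t/T = 1.94×10^-3 / 6.2190×10^-5 ≈ 31.19, so 31 complete revolutions.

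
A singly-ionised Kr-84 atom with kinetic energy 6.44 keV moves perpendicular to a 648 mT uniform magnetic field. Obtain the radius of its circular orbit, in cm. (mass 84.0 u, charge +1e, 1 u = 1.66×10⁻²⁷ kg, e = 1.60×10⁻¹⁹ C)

Convert the energy: K = 6.44 keV = 1.03×10^-15 J.
v = √(2K/m) = √(2·1.03×10^-15/1.39×10^-25) = 1.22×10^5 m/s.
r = mv/(qB) = (1.39×10^-25)(1.22×10^5) / [(1×1.60×10^-19)(0.648)] = 0.163 m.

r ≈ 16.3 cm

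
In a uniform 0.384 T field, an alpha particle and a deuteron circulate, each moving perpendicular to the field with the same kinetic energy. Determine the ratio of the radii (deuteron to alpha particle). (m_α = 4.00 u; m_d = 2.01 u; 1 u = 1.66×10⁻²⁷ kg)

ratio ≈ 1.42

r = √(2mK)/(qB) ⇒ at equal K, r ∝ √m/q.
r_{deuteron}/r_{alpha particle} = 1.42.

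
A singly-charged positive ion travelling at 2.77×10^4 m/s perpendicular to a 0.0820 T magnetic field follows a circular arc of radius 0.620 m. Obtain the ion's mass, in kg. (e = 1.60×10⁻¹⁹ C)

m ≈ 2.94×10^-25 kg

qvB = mv²/r ⇒ m = qBr/v.
m = (1×1.60×10^-19)(0.0820)(0.620) / (2.77×10^4) = 2.94×10^-25 kg.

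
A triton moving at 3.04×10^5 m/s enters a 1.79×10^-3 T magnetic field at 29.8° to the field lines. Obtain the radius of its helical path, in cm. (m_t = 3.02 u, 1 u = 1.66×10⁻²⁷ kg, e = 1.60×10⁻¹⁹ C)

Only the perpendicular component v⊥ = v sin29.8° = 1.51×10^5 m/s is bent by the field.
r = m v⊥ /(qB) = (5.01×10^-27)(1.51×10^5) / [(1×1.60×10^-19)(1.79×10^-3)] = 2.64 m.

r ≈ 264 cm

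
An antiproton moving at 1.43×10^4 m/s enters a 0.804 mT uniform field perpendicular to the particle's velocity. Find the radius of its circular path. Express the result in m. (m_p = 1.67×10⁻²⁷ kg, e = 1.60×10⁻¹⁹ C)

r ≈ 0.186 m

The magnetic force provides the centripetal force: qvB = mv²/r, so r = mv/(qB).
r = (1.67×10^-27 kg)(1.43×10^4 m/s) / [(1×1.60×10^-19 C)(8.04×10^-4 T)] = 0.186 m.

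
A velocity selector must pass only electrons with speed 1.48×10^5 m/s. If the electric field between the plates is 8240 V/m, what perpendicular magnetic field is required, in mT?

qE = qvB ⇒ B = E/v = (8240) / (1.48×10^5) = 0.0557 T.

B ≈ 55.7 mT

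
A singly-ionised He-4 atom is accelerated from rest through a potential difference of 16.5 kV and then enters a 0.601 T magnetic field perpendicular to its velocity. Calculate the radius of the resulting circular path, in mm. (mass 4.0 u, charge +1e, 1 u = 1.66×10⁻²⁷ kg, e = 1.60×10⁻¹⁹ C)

r ≈ 61.6 mm

The kinetic energy gained is K = qV = (1×1.60×10^-19)(1.65×10^4) = 2.64×10^-15 J.
v = √(2K/m) = 8.92×10^5 m/s.
r = mv/(qB) = (6.64×10^-27)(8.92×10^5) / [(1×1.60×10^-19)(0.601)] = 0.0616 m.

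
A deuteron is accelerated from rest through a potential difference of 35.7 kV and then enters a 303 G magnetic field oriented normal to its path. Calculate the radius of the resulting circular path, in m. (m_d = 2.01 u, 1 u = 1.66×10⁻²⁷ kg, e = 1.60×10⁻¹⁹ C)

r ≈ 1.27 m

The kinetic energy gained is K = qV = (1×1.60×10^-19)(3.57×10^4) = 5.71×10^-15 J.
v = √(2K/m) = 1.85×10^6 m/s.
r = mv/(qB) = (3.34×10^-27)(1.85×10^6) / [(1×1.60×10^-19)(0.0303)] = 1.27 m.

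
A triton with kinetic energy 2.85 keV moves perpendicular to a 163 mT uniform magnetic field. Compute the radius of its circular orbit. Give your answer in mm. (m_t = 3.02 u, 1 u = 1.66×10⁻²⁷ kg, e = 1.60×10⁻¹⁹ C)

Convert the energy: K = 2.85 keV = 4.56×10^-16 J.
v = √(2K/m) = √(2·4.56×10^-16/5.01×10^-27) = 4.27×10^5 m/s.
r = mv/(qB) = (5.01×10^-27)(4.27×10^5) / [(1×1.60×10^-19)(0.163)] = 0.0820 m.

r ≈ 82.0 mm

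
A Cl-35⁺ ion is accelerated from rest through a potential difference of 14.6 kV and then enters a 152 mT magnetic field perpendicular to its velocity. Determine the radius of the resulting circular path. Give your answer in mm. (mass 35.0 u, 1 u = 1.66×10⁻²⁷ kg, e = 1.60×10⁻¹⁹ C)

The kinetic energy gained is K = qV = (1×1.60×10^-19)(1.46×10^4) = 2.34×10^-15 J.
v = √(2K/m) = 2.84×10^5 m/s.
r = mv/(qB) = (5.81×10^-26)(2.84×10^5) / [(1×1.60×10^-19)(0.152)] = 0.677 m.

r ≈ 677 mm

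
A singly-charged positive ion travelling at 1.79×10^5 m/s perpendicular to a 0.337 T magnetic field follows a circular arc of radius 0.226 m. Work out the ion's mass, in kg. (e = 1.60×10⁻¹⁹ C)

qvB = mv²/r ⇒ m = qBr/v.
m = (1×1.60×10^-19)(0.337)(0.226) / (1.79×10^5) = 6.81×10^-26 kg.

m ≈ 6.81×10^-26 kg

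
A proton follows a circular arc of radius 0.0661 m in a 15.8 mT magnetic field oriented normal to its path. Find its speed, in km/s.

From qvB = mv²/r, v = qBr/m.
v = (1×1.60×10^-19)(0.0158)(0.0661) / (1.67×10^-27) = 1.00×10^5 m/s.

v ≈ 100 km/s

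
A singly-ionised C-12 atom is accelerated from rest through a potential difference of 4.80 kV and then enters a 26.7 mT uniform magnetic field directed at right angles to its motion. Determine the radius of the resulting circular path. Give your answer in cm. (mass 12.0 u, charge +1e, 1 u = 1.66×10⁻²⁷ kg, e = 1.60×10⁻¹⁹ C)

The kinetic energy gained is K = qV = (1×1.60×10^-19)(4800) = 7.68×10^-16 J.
v = √(2K/m) = 2.78×10^5 m/s.
r = mv/(qB) = (1.99×10^-26)(2.78×10^5) / [(1×1.60×10^-19)(0.0267)] = 1.29 m.

r ≈ 129 cm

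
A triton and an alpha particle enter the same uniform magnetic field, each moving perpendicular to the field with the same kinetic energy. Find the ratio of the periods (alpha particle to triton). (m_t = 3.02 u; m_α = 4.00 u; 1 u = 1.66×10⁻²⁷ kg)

ratio ≈ 0.662

T = 2πm/(qB) is independent of speed, so T₂/T₁ = (m₂/q₂)/(m₁/q₁).
T_{alpha particle}/T_{triton} = (6.64×10^-27/2e) / (5.01×10^-27/1e) = 0.662.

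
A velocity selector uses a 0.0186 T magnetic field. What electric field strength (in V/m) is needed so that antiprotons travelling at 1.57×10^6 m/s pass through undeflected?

E ≈ 2.92×10^4 V/m

qE = qvB ⇒ E = vB = (1.57×10^6)(0.0186) = 2.92×10^4 V/m.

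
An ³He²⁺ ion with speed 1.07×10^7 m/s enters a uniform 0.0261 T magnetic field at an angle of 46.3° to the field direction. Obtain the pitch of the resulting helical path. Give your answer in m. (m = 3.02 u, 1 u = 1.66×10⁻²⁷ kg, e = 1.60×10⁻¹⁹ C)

pitch ≈ 27.9 m

The velocity component along B is v∥ = v cos46.3° = 7.39×10^6 m/s.
The cyclotron period T = 2πm/(qB) = 3.77×10^-6 s is set by m, q, B alone.
Pitch = v∥·T = (7.39×10^6)(3.77×10^-6) = 27.9 m.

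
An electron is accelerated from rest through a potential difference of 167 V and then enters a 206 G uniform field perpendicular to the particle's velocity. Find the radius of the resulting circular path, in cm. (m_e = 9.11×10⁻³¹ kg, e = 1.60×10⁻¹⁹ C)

The kinetic energy gained is K = qV = (1×1.60×10^-19)(167) = 2.67×10^-17 J.
v = √(2K/m) = 7.66×10^6 m/s.
r = mv/(qB) = (9.11×10^-31)(7.66×10^6) / [(1×1.60×10^-19)(0.0206)] = 2.12×10^-3 m.

r ≈ 0.212 cm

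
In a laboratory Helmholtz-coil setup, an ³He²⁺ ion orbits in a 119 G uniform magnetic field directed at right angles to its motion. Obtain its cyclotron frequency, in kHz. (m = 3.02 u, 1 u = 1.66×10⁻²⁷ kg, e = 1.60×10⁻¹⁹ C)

f = qB/(2πm) = (2×1.60×10^-19)(0.0119) / [2π(5.01×10^-27)] = 1.21×10^5 Hz.

f ≈ 121 kHz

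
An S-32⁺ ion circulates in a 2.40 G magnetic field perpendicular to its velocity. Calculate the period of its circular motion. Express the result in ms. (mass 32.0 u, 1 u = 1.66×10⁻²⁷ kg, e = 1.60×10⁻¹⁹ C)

T ≈ 8.69 ms

The cyclotron period is independent of speed: T = 2πm/(qB).
T = 2π(5.31×10^-26) / [(1×1.60×10^-19)(2.40×10^-4)] = 8.69×10^-3 s.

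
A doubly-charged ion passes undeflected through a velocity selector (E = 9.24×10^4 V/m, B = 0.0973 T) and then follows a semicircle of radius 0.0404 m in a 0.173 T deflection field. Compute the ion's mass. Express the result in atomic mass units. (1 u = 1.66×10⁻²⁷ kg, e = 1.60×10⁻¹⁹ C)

v = E/B₁ = 9.50×10^5 m/s.
From r = mv/(qB₂), m = qB₂r/v = (2×1.60×10^-19)(0.173)(0.0404) / (9.50×10^5) = 2.36×10^-27 kg.
In atomic mass units: m = 2.36×10^-27 / 1.66×10^-27 = 1.42 u.

m ≈ 1.42 u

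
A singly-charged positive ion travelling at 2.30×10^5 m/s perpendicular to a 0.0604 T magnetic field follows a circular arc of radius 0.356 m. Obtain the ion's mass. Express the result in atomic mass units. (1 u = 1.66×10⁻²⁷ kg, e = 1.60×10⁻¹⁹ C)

m ≈ 9.01 u

qvB = mv²/r ⇒ m = qBr/v.
m = (1×1.60×10^-19)(0.0604)(0.356) / (2.30×10^5) = 1.50×10^-26 kg = 9.01 u.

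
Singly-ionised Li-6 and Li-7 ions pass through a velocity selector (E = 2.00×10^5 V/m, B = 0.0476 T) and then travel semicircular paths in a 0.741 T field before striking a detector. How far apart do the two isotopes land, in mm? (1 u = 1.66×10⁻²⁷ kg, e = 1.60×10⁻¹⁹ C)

Both emerge at v = E/B₁ = 4.20×10^6 m/s.
r = mv/(qB₂), so r₁ = 0.3530 m and r₂ = 0.4118 m, giving Δr = 0.0588 m.
After a semicircle each ion lands a diameter 2r from the entry slit, so the separation is 2Δr = 0.118 m.

Δd ≈ 118 mm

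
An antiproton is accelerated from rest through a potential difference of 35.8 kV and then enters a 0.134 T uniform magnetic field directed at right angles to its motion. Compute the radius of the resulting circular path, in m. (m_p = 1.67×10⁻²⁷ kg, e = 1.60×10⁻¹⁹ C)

The kinetic energy gained is K = qV = (1×1.60×10^-19)(3.58×10^4) = 5.73×10^-15 J.
v = √(2K/m) = 2.62×10^6 m/s.
r = mv/(qB) = (1.67×10^-27)(2.62×10^6) / [(1×1.60×10^-19)(0.134)] = 0.204 m.

r ≈ 0.204 m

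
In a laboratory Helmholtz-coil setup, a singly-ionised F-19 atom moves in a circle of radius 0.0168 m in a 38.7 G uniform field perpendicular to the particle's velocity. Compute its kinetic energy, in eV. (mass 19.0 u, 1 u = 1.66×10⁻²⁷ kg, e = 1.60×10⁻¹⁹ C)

v = qBr/m = (1×1.60×10^-19)(3.87×10^-3)(0.0168) / (3.15×10^-26) = 330 m/s.
K = ½mv² = 0.5·(3.15×10^-26)·(330)² = 1.72×10^-21 J = 0.0107 eV.

K ≈ 0.0107 eV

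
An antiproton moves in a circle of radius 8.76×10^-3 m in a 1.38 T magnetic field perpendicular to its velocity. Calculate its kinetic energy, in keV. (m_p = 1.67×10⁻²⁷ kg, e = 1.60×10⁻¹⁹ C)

K ≈ 7.00 keV

v = qBr/m = (1×1.60×10^-19)(1.38)(8.76×10^-3) / (1.67×10^-27) = 1.16×10^6 m/s.
K = ½mv² = 0.5·(1.67×10^-27)·(1.16×10^6)² = 1.12×10^-15 J = 7.00 keV.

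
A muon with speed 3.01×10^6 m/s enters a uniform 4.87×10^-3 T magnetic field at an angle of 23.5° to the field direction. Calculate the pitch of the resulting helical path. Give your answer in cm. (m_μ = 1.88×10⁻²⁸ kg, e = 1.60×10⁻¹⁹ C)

pitch ≈ 418 cm

The velocity component along B is v∥ = v cos23.5° = 2.76×10^6 m/s.
The cyclotron period T = 2πm/(qB) = 1.52×10^-6 s is set by m, q, B alone.
Pitch = v∥·T = (2.76×10^6)(1.52×10^-6) = 4.18 m.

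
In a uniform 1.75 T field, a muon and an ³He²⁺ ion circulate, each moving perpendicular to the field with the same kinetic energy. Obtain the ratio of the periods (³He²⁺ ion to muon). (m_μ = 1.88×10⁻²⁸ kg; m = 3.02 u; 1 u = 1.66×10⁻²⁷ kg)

ratio ≈ 13.3

T = 2πm/(qB) is independent of speed, so T₂/T₁ = (m₂/q₂)/(m₁/q₁).
T_{³He²⁺ ion}/T_{muon} = (5.01×10^-27/2e) / (1.88×10^-28/1e) = 13.3.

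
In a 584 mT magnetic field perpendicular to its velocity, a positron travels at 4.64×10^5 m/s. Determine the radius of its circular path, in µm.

r ≈ 4.52 µm

The magnetic force provides the centripetal force: qvB = mv²/r, so r = mv/(qB).
r = (9.11×10^-31 kg)(4.64×10^5 m/s) / [(1×1.60×10^-19 C)(0.584 T)] = 4.52×10^-6 m.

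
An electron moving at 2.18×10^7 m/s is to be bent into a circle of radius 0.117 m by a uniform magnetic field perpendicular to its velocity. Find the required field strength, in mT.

qvB = mv²/r gives B = mv/(qr).
B = (9.11×10^-31)(2.18×10^7) / [(1×1.60×10^-19)(0.117)] = 1.06×10^-3 T.

B ≈ 1.06 mT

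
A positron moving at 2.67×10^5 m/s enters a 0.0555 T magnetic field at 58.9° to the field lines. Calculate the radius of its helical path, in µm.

r ≈ 23.5 µm

Only the perpendicular component v⊥ = v sin58.9° = 2.29×10^5 m/s is bent by the field.
r = m v⊥ /(qB) = (9.11×10^-31)(2.29×10^5) / [(1×1.60×10^-19)(0.0555)] = 2.35×10^-5 m.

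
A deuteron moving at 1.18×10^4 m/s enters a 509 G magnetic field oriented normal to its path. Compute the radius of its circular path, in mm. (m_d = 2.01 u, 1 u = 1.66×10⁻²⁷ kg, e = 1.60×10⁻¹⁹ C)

The magnetic force provides the centripetal force: qvB = mv²/r, so r = mv/(qB).
r = (3.34×10^-27 kg)(1.18×10^4 m/s) / [(1×1.60×10^-19 C)(0.0509 T)] = 4.83×10^-3 m.

r ≈ 4.83 mm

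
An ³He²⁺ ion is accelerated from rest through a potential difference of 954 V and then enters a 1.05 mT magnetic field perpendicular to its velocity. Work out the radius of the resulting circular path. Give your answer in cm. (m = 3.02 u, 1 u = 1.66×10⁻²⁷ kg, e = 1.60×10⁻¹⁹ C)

The kinetic energy gained is K = qV = (2×1.60×10^-19)(954) = 3.05×10^-16 J.
v = √(2K/m) = 3.49×10^5 m/s.
r = mv/(qB) = (5.01×10^-27)(3.49×10^5) / [(2×1.60×10^-19)(1.05×10^-3)] = 5.21 m.

r ≈ 521 cm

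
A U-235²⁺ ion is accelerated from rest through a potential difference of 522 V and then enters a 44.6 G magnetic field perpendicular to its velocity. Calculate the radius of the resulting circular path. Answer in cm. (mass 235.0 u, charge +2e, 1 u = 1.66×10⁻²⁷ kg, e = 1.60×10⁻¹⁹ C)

r ≈ 800 cm

The kinetic energy gained is K = qV = (2×1.60×10^-19)(522) = 1.67×10^-16 J.
v = √(2K/m) = 2.93×10^4 m/s.
r = mv/(qB) = (3.90×10^-25)(2.93×10^4) / [(2×1.60×10^-19)(4.46×10^-3)] = 8.00 m.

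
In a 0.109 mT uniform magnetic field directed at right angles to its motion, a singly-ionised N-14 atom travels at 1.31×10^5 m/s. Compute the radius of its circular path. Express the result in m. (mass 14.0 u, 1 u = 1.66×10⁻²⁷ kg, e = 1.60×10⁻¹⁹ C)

r ≈ 175 m

The magnetic force provides the centripetal force: qvB = mv²/r, so r = mv/(qB).
r = (2.32×10^-26 kg)(1.31×10^5 m/s) / [(1×1.60×10^-19 C)(1.09×10^-4 T)] = 175 m.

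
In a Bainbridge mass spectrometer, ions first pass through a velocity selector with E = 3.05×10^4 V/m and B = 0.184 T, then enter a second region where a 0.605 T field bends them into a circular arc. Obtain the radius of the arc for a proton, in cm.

The selector passes v = E/B = 3.05×10^4/0.184 = 1.66×10^5 m/s.
In the deflection region, r = mv/(qB₂) = (1.67×10^-27)(1.66×10^5) / [(1×1.60×10^-19)(0.605)] = 2.86×10^-3 m.

r ≈ 0.286 cm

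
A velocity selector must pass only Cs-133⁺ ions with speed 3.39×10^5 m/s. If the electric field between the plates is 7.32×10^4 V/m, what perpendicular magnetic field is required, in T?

B ≈ 0.216 T

qE = qvB ⇒ B = E/v = (7.32×10^4) / (3.39×10^5) = 0.216 T.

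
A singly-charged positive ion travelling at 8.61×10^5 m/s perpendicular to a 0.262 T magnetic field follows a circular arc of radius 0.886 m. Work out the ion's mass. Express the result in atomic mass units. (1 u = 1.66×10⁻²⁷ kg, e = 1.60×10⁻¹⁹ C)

qvB = mv²/r ⇒ m = qBr/v.
m = (1×1.60×10^-19)(0.262)(0.886) / (8.61×10^5) = 4.31×10^-26 kg = 26.0 u.

m ≈ 26.0 u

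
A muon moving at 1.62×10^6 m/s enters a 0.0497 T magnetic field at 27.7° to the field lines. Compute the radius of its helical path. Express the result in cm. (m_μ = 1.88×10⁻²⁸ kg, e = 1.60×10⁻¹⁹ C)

Only the perpendicular component v⊥ = v sin27.7° = 7.53×10^5 m/s is bent by the field.
r = m v⊥ /(qB) = (1.88×10^-28)(7.53×10^5) / [(1×1.60×10^-19)(0.0497)] = 0.0178 m.

r ≈ 1.78 cm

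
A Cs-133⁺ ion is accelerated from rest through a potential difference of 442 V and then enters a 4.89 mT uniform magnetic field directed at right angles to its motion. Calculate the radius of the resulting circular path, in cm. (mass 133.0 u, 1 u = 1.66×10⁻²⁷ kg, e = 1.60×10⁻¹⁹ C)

r ≈ 714 cm

The kinetic energy gained is K = qV = (1×1.60×10^-19)(442) = 7.07×10^-17 J.
v = √(2K/m) = 2.53×10^4 m/s.
r = mv/(qB) = (2.21×10^-25)(2.53×10^4) / [(1×1.60×10^-19)(4.89×10^-3)] = 7.14 m.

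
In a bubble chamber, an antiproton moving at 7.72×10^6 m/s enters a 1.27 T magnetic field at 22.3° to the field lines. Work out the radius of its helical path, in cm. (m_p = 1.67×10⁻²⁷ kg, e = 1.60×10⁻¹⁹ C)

r ≈ 2.41 cm

Only the perpendicular component v⊥ = v sin22.3° = 2.93×10^6 m/s is bent by the field.
r = m v⊥ /(qB) = (1.67×10^-27)(2.93×10^6) / [(1×1.60×10^-19)(1.27)] = 0.0241 m.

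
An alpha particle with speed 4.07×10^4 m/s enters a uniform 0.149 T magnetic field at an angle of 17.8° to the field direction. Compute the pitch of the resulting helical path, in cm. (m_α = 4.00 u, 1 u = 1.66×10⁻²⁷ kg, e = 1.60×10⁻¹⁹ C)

pitch ≈ 3.39 cm

The velocity component along B is v∥ = v cos17.8° = 3.88×10^4 m/s.
The cyclotron period T = 2πm/(qB) = 8.75×10^-7 s is set by m, q, B alone.
Pitch = v∥·T = (3.88×10^4)(8.75×10^-7) = 0.0339 m.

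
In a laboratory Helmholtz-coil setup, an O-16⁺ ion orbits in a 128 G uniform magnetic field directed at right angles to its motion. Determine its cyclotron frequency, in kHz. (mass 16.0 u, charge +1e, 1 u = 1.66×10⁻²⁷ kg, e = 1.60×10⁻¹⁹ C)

f = qB/(2πm) = (1×1.60×10^-19)(0.0128) / [2π(2.66×10^-26)] = 1.23×10^4 Hz.

f ≈ 12.3 kHz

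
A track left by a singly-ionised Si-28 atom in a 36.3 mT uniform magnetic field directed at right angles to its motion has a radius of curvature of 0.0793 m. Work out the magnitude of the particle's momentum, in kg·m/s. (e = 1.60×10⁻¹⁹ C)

Since qvB = mv²/r, the momentum p = mv = qBr.
p = (1×1.60×10^-19)(0.0363)(0.0793) = 4.61×10^-22 kg·m/s.

p ≈ 4.61×10^-22 kg·m/s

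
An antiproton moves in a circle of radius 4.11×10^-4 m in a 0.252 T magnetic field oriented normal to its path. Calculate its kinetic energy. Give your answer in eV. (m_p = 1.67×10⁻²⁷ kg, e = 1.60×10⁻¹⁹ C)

K ≈ 0.514 eV

v = qBr/m = (1×1.60×10^-19)(0.252)(4.11×10^-4) / (1.67×10^-27) = 9920 m/s.
K = ½mv² = 0.5·(1.67×10^-27)·(9920)² = 8.22×10^-20 J = 0.514 eV.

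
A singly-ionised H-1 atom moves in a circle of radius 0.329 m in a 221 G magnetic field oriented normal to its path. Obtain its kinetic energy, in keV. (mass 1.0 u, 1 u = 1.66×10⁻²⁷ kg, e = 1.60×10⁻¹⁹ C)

v = qBr/m = (1×1.60×10^-19)(0.0221)(0.329) / (1.66×10^-27) = 7.01×10^5 m/s.
K = ½mv² = 0.5·(1.66×10^-27)·(7.01×10^5)² = 4.08×10^-16 J = 2.55 keV.

K ≈ 2.55 keV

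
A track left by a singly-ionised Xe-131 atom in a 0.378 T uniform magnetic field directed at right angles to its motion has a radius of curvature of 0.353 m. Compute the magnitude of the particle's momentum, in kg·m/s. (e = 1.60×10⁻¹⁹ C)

Since qvB = mv²/r, the momentum p = mv = qBr.
p = (1×1.60×10^-19)(0.378)(0.353) = 2.13×10^-20 kg·m/s.

p ≈ 2.13×10^-20 kg·m/s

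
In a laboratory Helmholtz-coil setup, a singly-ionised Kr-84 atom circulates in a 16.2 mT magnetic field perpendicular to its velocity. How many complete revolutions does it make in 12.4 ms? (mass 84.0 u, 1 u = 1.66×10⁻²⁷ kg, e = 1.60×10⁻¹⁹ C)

N = 36

T = 2πm/(qB) = 2π(1.3944×10^-25) / [(1×1.60×10^-19)(0.0162)] = 3.3801×10^-4 s.
N = t/T = 0.0124 / 3.3801×10^-4 ≈ 36.69, so 36 complete revolutions.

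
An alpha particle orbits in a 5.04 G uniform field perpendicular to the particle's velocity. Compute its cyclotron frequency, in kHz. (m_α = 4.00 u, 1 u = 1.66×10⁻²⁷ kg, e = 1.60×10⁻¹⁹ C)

f ≈ 3.87 kHz

f = qB/(2πm) = (2×1.60×10^-19)(5.04×10^-4) / [2π(6.64×10^-27)] = 3870 Hz.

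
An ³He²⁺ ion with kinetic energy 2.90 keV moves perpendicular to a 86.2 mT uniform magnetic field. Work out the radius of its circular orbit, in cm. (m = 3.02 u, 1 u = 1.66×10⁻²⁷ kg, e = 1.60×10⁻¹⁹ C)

r ≈ 7.82 cm

Convert the energy: K = 2.90 keV = 4.64×10^-16 J.
v = √(2K/m) = √(2·4.64×10^-16/5.01×10^-27) = 4.30×10^5 m/s.
r = mv/(qB) = (5.01×10^-27)(4.30×10^5) / [(2×1.60×10^-19)(0.0862)] = 0.0782 m.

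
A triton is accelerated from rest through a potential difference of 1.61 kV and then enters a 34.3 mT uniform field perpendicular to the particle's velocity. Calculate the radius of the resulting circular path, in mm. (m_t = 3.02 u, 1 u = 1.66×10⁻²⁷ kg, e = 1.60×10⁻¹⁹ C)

r ≈ 293 mm

The kinetic energy gained is K = qV = (1×1.60×10^-19)(1610) = 2.58×10^-16 J.
v = √(2K/m) = 3.21×10^5 m/s.
r = mv/(qB) = (5.01×10^-27)(3.21×10^5) / [(1×1.60×10^-19)(0.0343)] = 0.293 m.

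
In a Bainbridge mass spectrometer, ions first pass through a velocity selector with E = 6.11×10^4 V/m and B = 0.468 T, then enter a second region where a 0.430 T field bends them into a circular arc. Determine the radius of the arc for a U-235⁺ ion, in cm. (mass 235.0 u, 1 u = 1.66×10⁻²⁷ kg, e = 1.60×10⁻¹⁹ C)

r ≈ 74.0 cm

The selector passes v = E/B = 6.11×10^4/0.468 = 1.31×10^5 m/s.
In the deflection region, r = mv/(qB₂) = (3.90×10^-25)(1.31×10^5) / [(1×1.60×10^-19)(0.430)] = 0.740 m.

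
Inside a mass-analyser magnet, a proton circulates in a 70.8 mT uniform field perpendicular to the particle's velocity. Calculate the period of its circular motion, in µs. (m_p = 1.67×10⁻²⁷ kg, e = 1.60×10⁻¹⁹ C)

The cyclotron period is independent of speed: T = 2πm/(qB).
T = 2π(1.67×10^-27) / [(1×1.60×10^-19)(0.0708)] = 9.26×10^-7 s.

T ≈ 0.926 µs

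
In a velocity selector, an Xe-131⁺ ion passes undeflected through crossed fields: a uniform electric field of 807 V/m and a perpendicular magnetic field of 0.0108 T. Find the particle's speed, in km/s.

v ≈ 74.7 km/s

For zero net force, qE = qvB, so v = E/B.
v = (807) / (0.0108) = 7.47×10^4 m/s.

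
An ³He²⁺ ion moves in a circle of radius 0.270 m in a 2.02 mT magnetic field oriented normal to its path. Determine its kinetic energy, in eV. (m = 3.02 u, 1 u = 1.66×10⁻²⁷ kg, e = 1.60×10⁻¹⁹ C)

v = qBr/m = (2×1.60×10^-19)(2.02×10^-3)(0.270) / (5.01×10^-27) = 3.48×10^4 m/s.
K = ½mv² = 0.5·(5.01×10^-27)·(3.48×10^4)² = 3.04×10^-18 J = 19.0 eV.

K ≈ 19.0 eV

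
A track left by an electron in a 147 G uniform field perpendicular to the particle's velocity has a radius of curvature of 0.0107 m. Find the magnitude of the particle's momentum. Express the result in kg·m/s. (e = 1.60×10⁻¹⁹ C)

Since qvB = mv²/r, the momentum p = mv = qBr.
p = (1×1.60×10^-19)(0.0147)(0.0107) = 2.52×10^-23 kg·m/s.

p ≈ 2.52×10^-23 kg·m/s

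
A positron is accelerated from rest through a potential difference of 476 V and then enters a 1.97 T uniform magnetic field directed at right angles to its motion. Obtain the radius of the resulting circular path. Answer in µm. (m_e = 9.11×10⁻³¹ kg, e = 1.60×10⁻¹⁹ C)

r ≈ 37.4 µm

The kinetic energy gained is K = qV = (1×1.60×10^-19)(476) = 7.62×10^-17 J.
v = √(2K/m) = 1.29×10^7 m/s.
r = mv/(qB) = (9.11×10^-31)(1.29×10^7) / [(1×1.60×10^-19)(1.97)] = 3.74×10^-5 m.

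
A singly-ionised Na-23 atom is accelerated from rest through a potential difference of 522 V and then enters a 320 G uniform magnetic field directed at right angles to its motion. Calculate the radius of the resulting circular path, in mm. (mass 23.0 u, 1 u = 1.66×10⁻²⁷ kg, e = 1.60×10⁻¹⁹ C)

The kinetic energy gained is K = qV = (1×1.60×10^-19)(522) = 8.35×10^-17 J.
v = √(2K/m) = 6.61×10^4 m/s.
r = mv/(qB) = (3.82×10^-26)(6.61×10^4) / [(1×1.60×10^-19)(0.0320)] = 0.493 m.

r ≈ 493 mm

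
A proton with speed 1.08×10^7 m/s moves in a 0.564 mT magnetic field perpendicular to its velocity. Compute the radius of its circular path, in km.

The magnetic force provides the centripetal force: qvB = mv²/r, so r = mv/(qB).
r = (1.67×10^-27 kg)(1.08×10^7 m/s) / [(1×1.60×10^-19 C)(5.64×10^-4 T)] = 200 m.

r ≈ 0.200 km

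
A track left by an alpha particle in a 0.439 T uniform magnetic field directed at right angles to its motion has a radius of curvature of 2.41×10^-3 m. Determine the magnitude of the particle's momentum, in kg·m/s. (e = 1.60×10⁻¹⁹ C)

p ≈ 3.39×10^-22 kg·m/s

Since qvB = mv²/r, the momentum p = mv = qBr.
p = (2×1.60×10^-19)(0.439)(2.41×10^-3) = 3.39×10^-22 kg·m/s.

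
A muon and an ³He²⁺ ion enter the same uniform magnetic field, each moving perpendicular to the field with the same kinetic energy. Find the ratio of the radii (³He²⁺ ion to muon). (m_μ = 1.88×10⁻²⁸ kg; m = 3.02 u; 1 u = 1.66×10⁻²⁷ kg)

r = √(2mK)/(qB) ⇒ at equal K, r ∝ √m/q.
r_{³He²⁺ ion}/r_{muon} = 2.58.

ratio ≈ 2.58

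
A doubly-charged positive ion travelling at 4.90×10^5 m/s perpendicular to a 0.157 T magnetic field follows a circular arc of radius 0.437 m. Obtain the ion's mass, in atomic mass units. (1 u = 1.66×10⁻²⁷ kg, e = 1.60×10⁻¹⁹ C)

qvB = mv²/r ⇒ m = qBr/v.
m = (2×1.60×10^-19)(0.157)(0.437) / (4.90×10^5) = 4.48×10^-26 kg = 27.0 u.

m ≈ 27.0 u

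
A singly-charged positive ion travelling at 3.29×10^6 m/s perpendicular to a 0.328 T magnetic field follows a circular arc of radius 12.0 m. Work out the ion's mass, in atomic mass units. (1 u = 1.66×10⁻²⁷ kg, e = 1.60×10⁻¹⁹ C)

qvB = mv²/r ⇒ m = qBr/v.
m = (1×1.60×10^-19)(0.328)(12.0) / (3.29×10^6) = 1.91×10^-25 kg = 115 u.

m ≈ 115 u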